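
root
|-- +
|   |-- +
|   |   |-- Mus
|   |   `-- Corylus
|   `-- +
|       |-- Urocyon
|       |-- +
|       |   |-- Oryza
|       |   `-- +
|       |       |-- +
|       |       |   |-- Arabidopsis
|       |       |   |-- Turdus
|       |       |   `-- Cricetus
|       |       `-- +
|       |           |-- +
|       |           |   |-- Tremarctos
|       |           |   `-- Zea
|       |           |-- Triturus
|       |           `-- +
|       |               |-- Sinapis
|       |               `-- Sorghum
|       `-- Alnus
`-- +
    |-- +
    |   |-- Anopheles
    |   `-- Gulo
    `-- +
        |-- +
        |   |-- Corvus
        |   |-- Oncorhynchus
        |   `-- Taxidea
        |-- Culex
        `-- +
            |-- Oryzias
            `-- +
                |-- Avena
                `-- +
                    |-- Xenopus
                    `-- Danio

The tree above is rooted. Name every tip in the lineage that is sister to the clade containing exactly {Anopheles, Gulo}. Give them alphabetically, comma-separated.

The clade containing exactly {Anopheles, Gulo} attaches to the tree at the node subtending ((Anopheles,Gulo),((Corvus,Oncorhynchus,Taxidea),Culex,(Oryzias,(Avena,(Xenopus,Danio))))).
The other lineage descending from that same node — the sister group — is ((Corvus,Oncorhynchus,Taxidea),Culex,(Oryzias,(Avena,(Xenopus,Danio)))); its 8 tips in alphabetical order are the answer.

Avena, Corvus, Culex, Danio, Oncorhynchus, Oryzias, Taxidea, Xenopus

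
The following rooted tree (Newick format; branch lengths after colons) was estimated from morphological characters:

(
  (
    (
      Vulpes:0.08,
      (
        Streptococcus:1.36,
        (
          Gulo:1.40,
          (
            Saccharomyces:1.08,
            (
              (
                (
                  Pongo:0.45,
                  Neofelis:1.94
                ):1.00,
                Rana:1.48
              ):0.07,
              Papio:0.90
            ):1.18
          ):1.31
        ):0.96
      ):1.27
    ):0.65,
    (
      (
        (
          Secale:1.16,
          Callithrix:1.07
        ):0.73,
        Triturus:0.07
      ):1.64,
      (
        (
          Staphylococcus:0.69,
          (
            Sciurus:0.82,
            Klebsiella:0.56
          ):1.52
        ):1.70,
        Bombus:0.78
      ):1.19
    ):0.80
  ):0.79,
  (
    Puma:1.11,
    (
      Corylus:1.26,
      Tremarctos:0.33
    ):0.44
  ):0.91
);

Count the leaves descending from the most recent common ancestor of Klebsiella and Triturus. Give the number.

The MRCA of Klebsiella and Triturus is the node subtending (((Secale,Callithrix),Triturus),((Staphylococcus,(Sciurus,Klebsiella)),Bombus)).
That clade contains 7 terminal taxa: Bombus, Callithrix, Klebsiella, Sciurus, Secale, Staphylococcus, Triturus.

7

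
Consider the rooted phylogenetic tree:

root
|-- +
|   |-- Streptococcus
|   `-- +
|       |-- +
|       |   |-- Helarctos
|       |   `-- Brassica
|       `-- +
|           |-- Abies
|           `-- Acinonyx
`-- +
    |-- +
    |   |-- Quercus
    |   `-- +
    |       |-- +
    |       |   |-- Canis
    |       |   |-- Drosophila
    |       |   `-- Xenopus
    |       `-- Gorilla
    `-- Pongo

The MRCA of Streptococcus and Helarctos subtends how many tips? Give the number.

5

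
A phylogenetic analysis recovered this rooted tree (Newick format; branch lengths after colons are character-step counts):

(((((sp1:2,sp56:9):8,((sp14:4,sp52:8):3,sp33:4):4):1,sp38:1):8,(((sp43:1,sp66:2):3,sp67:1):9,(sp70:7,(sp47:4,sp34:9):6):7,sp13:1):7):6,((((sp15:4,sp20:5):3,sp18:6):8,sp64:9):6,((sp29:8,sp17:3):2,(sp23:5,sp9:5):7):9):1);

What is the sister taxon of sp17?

sp17 attaches to the tree at the node subtending (sp29,sp17).
The other lineage descending from that same node — the sister group — is the single tip sp29.

sp29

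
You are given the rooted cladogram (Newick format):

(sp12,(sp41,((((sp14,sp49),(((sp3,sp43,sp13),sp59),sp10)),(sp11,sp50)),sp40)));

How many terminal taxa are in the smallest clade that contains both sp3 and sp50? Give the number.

9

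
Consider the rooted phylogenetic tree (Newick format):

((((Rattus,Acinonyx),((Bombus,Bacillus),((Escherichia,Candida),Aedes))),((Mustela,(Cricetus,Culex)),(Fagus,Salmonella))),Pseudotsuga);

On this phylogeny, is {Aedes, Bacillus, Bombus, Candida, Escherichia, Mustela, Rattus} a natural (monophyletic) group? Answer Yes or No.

No

The MRCA of the listed taxa subtends (((Rattus,Acinonyx),((Bombus,Bacillus),((Escherichia,Candida),Aedes))),((Mustela,(Cricetus,Culex)),(Fagus,Salmonella))).
That clade also contains Acinonyx, Cricetus, Culex, Fagus, Salmonella, which are not in the proposed group, so the group is not monophyletic.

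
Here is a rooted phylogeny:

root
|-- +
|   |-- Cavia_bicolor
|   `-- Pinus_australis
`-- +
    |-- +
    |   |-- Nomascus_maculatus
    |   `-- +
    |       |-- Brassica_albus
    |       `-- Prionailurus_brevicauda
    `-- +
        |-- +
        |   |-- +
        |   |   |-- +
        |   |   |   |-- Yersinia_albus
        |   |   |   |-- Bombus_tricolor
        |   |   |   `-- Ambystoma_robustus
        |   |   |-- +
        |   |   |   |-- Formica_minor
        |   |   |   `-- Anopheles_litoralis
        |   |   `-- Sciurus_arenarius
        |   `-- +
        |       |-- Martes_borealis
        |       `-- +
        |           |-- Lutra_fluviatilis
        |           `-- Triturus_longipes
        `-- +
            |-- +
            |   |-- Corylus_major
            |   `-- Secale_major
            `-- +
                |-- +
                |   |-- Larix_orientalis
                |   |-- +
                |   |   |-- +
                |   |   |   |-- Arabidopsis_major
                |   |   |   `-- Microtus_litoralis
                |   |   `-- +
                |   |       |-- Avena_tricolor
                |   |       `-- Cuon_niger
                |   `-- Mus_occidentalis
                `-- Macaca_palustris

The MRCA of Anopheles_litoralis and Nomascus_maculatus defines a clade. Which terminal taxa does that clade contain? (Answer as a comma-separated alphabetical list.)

Tracing Anopheles_litoralis: it sits inside (Formica_minor,Anopheles_litoralis).
Tracing Nomascus_maculatus: it sits inside (Nomascus_maculatus,(Brassica_albus,Prionailurus_brevicauda)).
The smallest clade enclosing both is ((Nomascus_maculatus,(Brassica_albus,Prionailurus_brevicauda)),((((Yersinia_albus,Bombus_tricolor,Ambystoma_robustus),(Formica_minor,Anopheles_litoralis),Sciurus_arenarius),(Martes_borealis,(Lutra_fluviatilis,Triturus_longipes))),((Corylus_major,Secale_major),((Larix_orientalis,((Arabidopsis_major,Microtus_litoralis),(Avena_tricolor,Cuon_niger)),Mus_occidentalis),Macaca_palustris)))); the answer is its 21 terminal taxa in alphabetical order.

Ambystoma_robustus, Anopheles_litoralis, Arabidopsis_major, Avena_tricolor, Bombus_tricolor, Brassica_albus, Corylus_major, Cuon_niger, Formica_minor, Larix_orientalis, Lutra_fluviatilis, Macaca_palustris, Martes_borealis, Microtus_litoralis, Mus_occidentalis, Nomascus_maculatus, Prionailurus_brevicauda, Sciurus_arenarius, Secale_major, Triturus_longipes, Yersinia_albus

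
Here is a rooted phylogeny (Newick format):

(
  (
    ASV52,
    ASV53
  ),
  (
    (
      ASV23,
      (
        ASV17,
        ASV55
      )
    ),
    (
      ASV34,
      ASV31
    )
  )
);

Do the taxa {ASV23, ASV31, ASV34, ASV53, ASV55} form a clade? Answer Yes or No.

The MRCA of the listed taxa is the root, so the smallest clade containing them is the whole tree.
That clade also contains ASV17, ASV52, which are not in the proposed group, so the group is not monophyletic.

No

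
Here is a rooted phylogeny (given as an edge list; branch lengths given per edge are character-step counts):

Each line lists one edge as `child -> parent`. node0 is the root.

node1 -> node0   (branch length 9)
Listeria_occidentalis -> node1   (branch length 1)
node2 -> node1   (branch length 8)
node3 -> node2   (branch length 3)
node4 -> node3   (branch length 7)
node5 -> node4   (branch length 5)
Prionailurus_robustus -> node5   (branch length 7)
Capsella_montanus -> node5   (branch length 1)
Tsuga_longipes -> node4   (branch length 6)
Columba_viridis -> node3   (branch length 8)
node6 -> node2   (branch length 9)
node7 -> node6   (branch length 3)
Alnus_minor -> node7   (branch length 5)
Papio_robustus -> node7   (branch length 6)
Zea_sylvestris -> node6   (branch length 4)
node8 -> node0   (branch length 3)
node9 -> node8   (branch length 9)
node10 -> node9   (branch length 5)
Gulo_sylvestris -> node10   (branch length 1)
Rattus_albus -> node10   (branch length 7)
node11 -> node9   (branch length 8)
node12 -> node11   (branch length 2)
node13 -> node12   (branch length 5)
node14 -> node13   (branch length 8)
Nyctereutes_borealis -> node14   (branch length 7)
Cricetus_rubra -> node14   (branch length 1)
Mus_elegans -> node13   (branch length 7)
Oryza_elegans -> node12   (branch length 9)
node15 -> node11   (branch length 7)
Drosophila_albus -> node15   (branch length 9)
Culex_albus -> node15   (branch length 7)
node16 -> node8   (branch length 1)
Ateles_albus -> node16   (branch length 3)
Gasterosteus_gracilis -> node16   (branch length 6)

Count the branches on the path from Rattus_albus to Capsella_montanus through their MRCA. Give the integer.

10

The MRCA of Rattus_albus and Capsella_montanus is the root of the tree.
From Rattus_albus up to that node: 4 branches. From Capsella_montanus up to the same node: 6 branches. Total: 4 + 6 = 10.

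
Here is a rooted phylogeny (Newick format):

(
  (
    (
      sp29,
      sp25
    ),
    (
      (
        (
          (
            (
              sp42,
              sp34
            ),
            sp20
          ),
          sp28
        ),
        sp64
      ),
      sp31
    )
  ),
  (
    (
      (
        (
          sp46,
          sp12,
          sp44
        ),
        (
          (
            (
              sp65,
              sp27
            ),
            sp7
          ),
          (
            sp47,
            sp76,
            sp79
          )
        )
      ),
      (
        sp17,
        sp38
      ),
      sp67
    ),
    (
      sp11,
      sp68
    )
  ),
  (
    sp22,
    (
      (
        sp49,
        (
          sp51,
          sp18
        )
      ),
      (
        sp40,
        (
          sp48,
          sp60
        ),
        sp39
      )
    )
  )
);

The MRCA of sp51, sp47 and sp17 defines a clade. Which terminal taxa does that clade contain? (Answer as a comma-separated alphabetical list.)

sp11, sp12, sp17, sp18, sp20, sp22, sp25, sp27, sp28, sp29, sp31, sp34, sp38, sp39, sp40, sp42, sp44, sp46, sp47, sp48, sp49, sp51, sp60, sp64, sp65, sp67, sp68, sp7, sp76, sp79

Tracing sp51: it sits inside (sp51,sp18).
Tracing sp47: it sits inside (sp47,sp76,sp79).
Tracing sp17: it sits inside (sp17,sp38).
The smallest clade enclosing all 3 is the whole tree (their MRCA is the root), so the answer is all 30 tips in alphabetical order.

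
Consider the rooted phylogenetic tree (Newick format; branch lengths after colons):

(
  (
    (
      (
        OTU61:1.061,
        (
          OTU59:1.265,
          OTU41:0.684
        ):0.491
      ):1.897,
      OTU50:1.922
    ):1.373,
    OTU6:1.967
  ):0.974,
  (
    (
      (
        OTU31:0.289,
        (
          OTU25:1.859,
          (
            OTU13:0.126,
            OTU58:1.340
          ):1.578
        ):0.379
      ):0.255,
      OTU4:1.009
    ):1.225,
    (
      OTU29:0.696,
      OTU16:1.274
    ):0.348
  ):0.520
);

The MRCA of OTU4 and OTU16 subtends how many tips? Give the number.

The MRCA of OTU4 and OTU16 is the node subtending (((OTU31,(OTU25,(OTU13,OTU58))),OTU4),(OTU29,OTU16)).
That clade contains 7 terminal taxa: OTU13, OTU16, OTU25, OTU29, OTU31, OTU4, OTU58.

7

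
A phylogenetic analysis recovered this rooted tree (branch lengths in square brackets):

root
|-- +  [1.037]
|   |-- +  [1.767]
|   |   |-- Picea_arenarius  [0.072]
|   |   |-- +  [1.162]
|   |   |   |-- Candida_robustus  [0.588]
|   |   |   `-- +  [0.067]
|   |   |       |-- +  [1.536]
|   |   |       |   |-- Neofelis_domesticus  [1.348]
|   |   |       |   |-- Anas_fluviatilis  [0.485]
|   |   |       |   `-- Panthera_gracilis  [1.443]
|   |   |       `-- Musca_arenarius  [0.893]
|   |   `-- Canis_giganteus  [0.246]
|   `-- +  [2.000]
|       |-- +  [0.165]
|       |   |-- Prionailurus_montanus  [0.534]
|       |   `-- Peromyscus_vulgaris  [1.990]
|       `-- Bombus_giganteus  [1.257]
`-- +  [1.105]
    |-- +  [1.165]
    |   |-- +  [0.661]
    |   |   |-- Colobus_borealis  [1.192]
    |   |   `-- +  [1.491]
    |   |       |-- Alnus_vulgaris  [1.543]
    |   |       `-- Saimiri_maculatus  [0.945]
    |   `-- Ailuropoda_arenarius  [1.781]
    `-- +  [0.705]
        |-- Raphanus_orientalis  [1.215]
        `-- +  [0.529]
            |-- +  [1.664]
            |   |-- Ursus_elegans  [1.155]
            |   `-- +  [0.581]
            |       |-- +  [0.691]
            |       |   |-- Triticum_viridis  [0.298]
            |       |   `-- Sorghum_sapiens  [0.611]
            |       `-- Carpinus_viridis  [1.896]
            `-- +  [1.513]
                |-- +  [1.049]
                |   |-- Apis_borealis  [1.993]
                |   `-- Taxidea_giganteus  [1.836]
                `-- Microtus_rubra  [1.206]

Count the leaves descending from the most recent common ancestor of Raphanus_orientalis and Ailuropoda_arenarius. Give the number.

The MRCA of Raphanus_orientalis and Ailuropoda_arenarius is the node subtending (((Colobus_borealis,(Alnus_vulgaris,Saimiri_maculatus)),Ailuropoda_arenarius),(Raphanus_orientalis,((Ursus_elegans,((Triticum_viridis,Sorghum_sapiens),Carpinus_viridis)),((Apis_borealis,Taxidea_giganteus),Microtus_rubra)))).
That clade contains 12 terminal taxa: Ailuropoda_arenarius, Alnus_vulgaris, Apis_borealis, Carpinus_viridis, Colobus_borealis, Microtus_rubra, Raphanus_orientalis, Saimiri_maculatus, Sorghum_sapiens, Taxidea_giganteus, Triticum_viridis, Ursus_elegans.

12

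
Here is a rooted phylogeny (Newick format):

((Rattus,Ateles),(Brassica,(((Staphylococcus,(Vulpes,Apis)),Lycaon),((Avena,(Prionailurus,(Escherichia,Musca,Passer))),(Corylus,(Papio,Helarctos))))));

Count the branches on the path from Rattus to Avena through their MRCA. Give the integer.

7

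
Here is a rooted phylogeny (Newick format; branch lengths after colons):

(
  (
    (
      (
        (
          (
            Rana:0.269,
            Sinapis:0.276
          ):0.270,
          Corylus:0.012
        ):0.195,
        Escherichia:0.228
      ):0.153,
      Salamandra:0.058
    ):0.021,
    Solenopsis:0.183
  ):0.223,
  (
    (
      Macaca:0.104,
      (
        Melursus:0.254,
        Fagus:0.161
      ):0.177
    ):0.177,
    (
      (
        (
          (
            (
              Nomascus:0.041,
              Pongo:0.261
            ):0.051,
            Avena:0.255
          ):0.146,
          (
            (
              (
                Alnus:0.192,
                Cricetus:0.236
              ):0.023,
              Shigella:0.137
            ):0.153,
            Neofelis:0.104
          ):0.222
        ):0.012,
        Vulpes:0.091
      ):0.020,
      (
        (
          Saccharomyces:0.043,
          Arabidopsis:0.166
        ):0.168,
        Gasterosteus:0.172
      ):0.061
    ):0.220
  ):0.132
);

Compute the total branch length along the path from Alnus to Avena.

0.991

The path runs Alnus → … → MRCA → … → Avena; the MRCA is the node subtending (((Nomascus,Pongo),Avena),(((Alnus,Cricetus),Shigella),Neofelis)).
Branch lengths along that path: 0.192 + 0.023 + 0.153 + 0.222 + 0.146 + 0.255 = 0.991.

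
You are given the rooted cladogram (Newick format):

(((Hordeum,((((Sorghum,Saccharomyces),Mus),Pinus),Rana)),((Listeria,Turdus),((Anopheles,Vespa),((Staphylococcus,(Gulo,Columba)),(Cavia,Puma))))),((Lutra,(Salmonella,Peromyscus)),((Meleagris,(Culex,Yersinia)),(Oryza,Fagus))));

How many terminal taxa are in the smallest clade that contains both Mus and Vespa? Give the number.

15

The MRCA of Mus and Vespa is the node subtending ((Hordeum,((((Sorghum,Saccharomyces),Mus),Pinus),Rana)),((Listeria,Turdus),((Anopheles,Vespa),((Staphylococcus,(Gulo,Columba)),(Cavia,Puma))))).
That clade contains 15 terminal taxa: Anopheles, Cavia, Columba, Gulo, Hordeum, Listeria, Mus, Pinus, Puma, Rana, Saccharomyces, Sorghum, Staphylococcus, Turdus, Vespa.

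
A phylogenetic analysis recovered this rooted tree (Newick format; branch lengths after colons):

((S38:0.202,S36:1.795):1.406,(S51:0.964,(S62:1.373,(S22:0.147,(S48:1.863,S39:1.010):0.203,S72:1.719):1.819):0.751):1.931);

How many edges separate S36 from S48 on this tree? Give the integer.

The MRCA of S36 and S48 is the root of the tree.
From S36 up to that node: 2 branches. From S48 up to the same node: 5 branches. Total: 2 + 5 = 7.

7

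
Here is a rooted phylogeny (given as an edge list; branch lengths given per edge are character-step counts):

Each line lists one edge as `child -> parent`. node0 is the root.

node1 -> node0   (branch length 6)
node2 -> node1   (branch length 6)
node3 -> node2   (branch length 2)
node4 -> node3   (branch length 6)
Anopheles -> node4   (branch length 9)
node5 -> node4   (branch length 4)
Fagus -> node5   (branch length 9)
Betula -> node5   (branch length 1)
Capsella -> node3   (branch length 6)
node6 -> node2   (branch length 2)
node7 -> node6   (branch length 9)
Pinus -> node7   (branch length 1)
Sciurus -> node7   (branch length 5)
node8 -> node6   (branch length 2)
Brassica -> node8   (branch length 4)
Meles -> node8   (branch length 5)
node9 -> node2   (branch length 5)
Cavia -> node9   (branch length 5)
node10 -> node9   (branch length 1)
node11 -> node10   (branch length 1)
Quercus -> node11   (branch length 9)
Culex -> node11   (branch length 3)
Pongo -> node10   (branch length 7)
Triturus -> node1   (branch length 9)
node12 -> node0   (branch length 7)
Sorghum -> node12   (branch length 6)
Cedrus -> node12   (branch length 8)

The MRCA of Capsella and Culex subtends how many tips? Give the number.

The MRCA of Capsella and Culex is the node subtending (((Anopheles,(Fagus,Betula)),Capsella),((Pinus,Sciurus),(Brassica,Meles)),(Cavia,((Quercus,Culex),Pongo))).
That clade contains 12 terminal taxa: Anopheles, Betula, Brassica, Capsella, Cavia, Culex, Fagus, Meles, Pinus, Pongo, Quercus, Sciurus.

12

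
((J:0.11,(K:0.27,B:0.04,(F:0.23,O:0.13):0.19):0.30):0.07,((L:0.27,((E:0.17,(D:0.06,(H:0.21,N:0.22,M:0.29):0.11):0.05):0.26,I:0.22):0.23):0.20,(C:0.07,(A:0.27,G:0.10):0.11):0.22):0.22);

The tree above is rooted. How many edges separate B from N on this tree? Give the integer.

The MRCA of B and N is the root of the tree.
From B up to that node: 3 branches. From N up to the same node: 7 branches. Total: 3 + 7 = 10.

10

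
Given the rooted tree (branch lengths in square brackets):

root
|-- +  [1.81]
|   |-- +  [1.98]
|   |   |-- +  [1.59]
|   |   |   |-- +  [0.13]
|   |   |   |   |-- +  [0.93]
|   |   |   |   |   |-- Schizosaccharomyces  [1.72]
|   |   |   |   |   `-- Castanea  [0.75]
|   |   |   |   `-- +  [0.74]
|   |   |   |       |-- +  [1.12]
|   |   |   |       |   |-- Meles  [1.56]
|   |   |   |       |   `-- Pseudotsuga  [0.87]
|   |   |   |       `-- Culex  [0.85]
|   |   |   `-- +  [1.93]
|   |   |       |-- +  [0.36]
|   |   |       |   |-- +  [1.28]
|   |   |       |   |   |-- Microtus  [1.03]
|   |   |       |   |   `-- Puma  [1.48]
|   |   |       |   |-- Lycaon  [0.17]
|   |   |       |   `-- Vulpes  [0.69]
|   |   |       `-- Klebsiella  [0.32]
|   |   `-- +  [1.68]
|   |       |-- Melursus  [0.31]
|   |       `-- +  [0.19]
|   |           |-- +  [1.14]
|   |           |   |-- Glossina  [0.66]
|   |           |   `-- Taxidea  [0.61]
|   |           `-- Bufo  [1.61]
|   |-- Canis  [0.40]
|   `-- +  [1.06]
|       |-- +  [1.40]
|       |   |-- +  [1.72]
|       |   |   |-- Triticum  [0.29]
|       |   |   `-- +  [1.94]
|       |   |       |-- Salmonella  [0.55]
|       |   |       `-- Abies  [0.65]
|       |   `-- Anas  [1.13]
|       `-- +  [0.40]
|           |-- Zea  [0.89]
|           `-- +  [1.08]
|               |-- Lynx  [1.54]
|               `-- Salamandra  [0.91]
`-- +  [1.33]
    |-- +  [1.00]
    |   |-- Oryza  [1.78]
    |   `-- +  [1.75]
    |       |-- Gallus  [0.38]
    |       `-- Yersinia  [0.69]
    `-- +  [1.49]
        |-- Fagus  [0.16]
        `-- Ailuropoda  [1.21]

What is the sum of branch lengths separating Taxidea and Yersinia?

12.18

The path runs Taxidea → … → MRCA → … → Yersinia; the MRCA is the root of the tree.
Branch lengths along that path: 0.61 + 1.14 + 0.19 + 1.68 + 1.98 + 1.81 + 1.33 + 1.00 + 1.75 + 0.69 = 12.18.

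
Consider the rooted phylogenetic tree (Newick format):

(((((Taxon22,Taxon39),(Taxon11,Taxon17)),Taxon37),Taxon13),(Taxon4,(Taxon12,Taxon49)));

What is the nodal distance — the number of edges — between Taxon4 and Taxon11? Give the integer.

7

The MRCA of Taxon4 and Taxon11 is the root of the tree.
From Taxon4 up to that node: 2 branches. From Taxon11 up to the same node: 5 branches. Total: 2 + 5 = 7.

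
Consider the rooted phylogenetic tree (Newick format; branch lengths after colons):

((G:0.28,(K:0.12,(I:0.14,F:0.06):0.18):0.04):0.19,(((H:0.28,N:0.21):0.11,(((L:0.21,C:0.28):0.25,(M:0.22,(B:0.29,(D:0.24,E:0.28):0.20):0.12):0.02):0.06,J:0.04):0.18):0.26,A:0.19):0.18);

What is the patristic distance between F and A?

0.84

The path runs F → … → MRCA → … → A; the MRCA is the root of the tree.
Branch lengths along that path: 0.06 + 0.18 + 0.04 + 0.19 + 0.18 + 0.19 = 0.84.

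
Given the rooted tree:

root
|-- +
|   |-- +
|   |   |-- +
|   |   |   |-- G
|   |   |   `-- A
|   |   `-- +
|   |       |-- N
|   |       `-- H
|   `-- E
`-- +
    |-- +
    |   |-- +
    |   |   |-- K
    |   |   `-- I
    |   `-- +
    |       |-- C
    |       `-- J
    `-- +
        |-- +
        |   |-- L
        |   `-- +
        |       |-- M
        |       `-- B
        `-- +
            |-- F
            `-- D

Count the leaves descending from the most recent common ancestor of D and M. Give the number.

5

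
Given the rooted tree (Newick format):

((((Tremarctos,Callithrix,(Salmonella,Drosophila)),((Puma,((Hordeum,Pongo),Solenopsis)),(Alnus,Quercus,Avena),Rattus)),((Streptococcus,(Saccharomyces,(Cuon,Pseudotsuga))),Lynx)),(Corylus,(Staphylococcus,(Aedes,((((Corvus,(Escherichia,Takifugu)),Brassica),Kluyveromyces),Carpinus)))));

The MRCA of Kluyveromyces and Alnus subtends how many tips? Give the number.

26

The MRCA of Kluyveromyces and Alnus is the root, so the clade is the entire tree.
That clade contains 26 terminal taxa: Aedes, Alnus, Avena, Brassica, Callithrix, Carpinus, Corvus, Corylus, Cuon, Drosophila, Escherichia, Hordeum, Kluyveromyces, Lynx, Pongo, Pseudotsuga, Puma, Quercus, Rattus, Saccharomyces, Salmonella, Solenopsis, Staphylococcus, Streptococcus, Takifugu, Tremarctos.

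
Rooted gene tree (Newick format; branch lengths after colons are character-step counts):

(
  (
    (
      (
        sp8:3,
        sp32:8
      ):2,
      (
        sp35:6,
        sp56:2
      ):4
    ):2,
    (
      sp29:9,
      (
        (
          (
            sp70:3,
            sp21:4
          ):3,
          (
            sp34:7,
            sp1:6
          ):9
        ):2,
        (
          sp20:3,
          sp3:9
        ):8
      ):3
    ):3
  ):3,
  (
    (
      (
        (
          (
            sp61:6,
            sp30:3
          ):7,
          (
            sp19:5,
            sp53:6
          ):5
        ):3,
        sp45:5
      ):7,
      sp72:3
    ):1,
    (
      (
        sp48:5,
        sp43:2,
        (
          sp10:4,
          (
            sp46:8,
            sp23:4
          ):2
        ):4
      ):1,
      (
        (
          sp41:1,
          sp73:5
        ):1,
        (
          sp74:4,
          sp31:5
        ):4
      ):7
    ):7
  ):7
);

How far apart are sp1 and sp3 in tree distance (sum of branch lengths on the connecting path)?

34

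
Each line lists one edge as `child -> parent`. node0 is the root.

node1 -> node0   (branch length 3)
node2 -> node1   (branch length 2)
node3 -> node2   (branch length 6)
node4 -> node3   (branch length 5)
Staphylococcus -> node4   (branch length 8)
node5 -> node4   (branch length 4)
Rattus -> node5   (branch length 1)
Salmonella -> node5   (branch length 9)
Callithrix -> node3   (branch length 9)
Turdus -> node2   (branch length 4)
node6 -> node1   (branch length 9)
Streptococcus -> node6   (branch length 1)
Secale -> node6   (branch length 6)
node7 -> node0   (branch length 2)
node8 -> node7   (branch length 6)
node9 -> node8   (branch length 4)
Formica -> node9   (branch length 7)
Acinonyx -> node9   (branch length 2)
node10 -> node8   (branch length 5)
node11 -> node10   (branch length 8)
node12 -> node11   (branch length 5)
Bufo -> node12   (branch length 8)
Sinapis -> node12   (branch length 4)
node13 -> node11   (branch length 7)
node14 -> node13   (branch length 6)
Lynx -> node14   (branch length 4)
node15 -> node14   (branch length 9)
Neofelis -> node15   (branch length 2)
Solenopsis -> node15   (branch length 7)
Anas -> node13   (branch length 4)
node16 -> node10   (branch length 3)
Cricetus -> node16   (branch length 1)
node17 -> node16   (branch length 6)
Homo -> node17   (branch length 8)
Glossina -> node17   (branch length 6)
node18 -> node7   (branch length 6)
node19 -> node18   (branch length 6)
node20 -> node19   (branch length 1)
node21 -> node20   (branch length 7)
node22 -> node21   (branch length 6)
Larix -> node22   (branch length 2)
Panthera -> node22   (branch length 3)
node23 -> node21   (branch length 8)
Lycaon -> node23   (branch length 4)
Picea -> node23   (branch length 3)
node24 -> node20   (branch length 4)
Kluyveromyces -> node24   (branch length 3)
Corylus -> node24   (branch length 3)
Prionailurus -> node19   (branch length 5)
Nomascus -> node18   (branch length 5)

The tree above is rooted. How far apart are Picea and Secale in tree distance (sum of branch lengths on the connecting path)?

51

The path runs Picea → … → MRCA → … → Secale; the MRCA is the root of the tree.
Branch lengths along that path: 3 + 8 + 7 + 1 + 6 + 6 + 2 + 3 + 9 + 6 = 51.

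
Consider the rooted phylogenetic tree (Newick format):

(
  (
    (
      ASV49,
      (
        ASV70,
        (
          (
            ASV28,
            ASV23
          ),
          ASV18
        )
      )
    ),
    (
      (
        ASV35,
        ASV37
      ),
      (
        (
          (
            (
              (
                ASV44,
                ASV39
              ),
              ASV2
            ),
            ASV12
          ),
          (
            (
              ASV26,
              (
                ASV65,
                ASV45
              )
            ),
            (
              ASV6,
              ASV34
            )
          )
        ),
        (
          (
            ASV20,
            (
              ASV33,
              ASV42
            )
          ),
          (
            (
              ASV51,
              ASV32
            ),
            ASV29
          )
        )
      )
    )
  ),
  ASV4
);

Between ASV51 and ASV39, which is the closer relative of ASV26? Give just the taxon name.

The MRCA of ASV26 and ASV39 subtends ((((ASV44,ASV39),ASV2),ASV12),((ASV26,(ASV65,ASV45)),(ASV6,ASV34))) (9 taxa).
The MRCA of ASV26 and ASV51 subtends (((((ASV44,ASV39),ASV2),ASV12),((ASV26,(ASV65,ASV45)),(ASV6,ASV34))),((ASV20,(ASV33,ASV42)),((ASV51,ASV32),ASV29))) (15 taxa).
The first is nested inside the second, so ASV26 shares a more recent common ancestor with ASV39.

ASV39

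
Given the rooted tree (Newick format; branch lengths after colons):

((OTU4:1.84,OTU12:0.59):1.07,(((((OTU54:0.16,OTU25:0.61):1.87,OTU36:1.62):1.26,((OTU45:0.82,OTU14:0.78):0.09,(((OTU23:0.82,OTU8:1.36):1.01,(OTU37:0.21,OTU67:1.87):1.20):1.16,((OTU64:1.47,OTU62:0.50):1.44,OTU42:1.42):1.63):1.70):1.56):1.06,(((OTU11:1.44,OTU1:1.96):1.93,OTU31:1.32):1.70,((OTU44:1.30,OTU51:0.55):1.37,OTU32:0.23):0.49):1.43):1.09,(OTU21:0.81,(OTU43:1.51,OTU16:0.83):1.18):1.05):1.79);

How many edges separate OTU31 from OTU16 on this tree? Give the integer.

The MRCA of OTU31 and OTU16 is the node subtending (((((OTU54,OTU25),OTU36),((OTU45,OTU14),(((OTU23,OTU8),(OTU37,OTU67)),((OTU64,OTU62),OTU42)))),(((OTU11,OTU1),OTU31),((OTU44,OTU51),OTU32))),(OTU21,(OTU43,OTU16))).
From OTU31 up to that node: 4 branches. From OTU16 up to the same node: 3 branches. Total: 4 + 3 = 7.

7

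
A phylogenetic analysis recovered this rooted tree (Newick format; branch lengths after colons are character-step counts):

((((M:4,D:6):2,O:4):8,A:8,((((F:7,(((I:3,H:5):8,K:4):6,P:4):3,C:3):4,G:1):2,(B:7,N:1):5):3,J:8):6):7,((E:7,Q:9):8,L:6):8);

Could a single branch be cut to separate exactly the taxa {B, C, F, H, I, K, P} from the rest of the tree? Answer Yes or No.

No

The MRCA of the listed taxa subtends (((F,(((I,H),K),P),C),G),(B,N)).
That clade also contains G, N, which are not in the proposed group, so the group is not monophyletic.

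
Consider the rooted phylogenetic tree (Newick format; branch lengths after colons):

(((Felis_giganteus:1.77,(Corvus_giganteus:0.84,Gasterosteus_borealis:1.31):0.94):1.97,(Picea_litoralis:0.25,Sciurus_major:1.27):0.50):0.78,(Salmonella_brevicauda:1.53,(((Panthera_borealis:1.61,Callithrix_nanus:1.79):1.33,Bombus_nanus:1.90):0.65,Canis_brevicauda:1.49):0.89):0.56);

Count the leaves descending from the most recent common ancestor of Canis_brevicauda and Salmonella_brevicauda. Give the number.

5

The MRCA of Canis_brevicauda and Salmonella_brevicauda is the node subtending (Salmonella_brevicauda,(((Panthera_borealis,Callithrix_nanus),Bombus_nanus),Canis_brevicauda)).
That clade contains 5 terminal taxa: Bombus_nanus, Callithrix_nanus, Canis_brevicauda, Panthera_borealis, Salmonella_brevicauda.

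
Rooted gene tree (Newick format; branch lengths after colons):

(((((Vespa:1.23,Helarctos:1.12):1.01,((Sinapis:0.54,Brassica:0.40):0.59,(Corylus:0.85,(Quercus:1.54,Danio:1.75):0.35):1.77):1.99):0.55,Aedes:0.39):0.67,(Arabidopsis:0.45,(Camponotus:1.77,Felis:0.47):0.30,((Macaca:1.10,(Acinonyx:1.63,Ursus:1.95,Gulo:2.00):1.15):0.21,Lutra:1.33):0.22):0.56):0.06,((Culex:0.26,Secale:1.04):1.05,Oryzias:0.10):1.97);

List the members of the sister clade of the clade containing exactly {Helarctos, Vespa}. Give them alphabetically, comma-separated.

Brassica, Corylus, Danio, Quercus, Sinapis

The clade containing exactly {Helarctos, Vespa} attaches to the tree at the node subtending ((Vespa,Helarctos),((Sinapis,Brassica),(Corylus,(Quercus,Danio)))).
The other lineage descending from that same node — the sister group — is ((Sinapis,Brassica),(Corylus,(Quercus,Danio))); its 5 tips in alphabetical order are the answer.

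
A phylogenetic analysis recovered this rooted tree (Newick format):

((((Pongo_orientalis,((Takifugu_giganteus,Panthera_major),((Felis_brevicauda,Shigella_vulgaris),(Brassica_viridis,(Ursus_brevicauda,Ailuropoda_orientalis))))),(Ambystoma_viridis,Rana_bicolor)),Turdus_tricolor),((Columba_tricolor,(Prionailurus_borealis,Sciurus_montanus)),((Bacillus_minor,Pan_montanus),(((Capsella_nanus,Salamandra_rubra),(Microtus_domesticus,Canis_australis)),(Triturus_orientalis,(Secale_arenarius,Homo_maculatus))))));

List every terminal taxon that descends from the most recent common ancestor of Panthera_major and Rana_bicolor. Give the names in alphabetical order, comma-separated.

Ailuropoda_orientalis, Ambystoma_viridis, Brassica_viridis, Felis_brevicauda, Panthera_major, Pongo_orientalis, Rana_bicolor, Shigella_vulgaris, Takifugu_giganteus, Ursus_brevicauda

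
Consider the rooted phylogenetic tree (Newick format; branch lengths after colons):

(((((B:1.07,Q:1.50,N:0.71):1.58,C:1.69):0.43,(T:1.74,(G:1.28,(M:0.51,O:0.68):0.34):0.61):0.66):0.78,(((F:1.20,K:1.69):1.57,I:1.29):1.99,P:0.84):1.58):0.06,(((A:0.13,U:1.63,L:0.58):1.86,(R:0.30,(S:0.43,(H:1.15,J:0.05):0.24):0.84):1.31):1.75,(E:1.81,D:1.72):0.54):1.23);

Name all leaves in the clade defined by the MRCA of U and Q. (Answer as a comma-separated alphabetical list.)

A, B, C, D, E, F, G, H, I, J, K, L, M, N, O, P, Q, R, S, T, U

Tracing U: it sits inside (A,U,L).
Tracing Q: it sits inside (B,Q,N).
The smallest clade enclosing both is the whole tree (their MRCA is the root), so the answer is all 21 tips in alphabetical order.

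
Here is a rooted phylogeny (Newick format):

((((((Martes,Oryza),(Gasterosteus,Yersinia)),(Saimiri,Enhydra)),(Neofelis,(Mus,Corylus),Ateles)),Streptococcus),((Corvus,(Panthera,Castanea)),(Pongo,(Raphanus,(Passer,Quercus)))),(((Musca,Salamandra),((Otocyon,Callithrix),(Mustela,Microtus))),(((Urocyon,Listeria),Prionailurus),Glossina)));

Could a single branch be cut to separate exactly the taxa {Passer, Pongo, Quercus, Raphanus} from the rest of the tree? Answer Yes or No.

Yes

The most recent common ancestor of these taxa subtends (Pongo,(Raphanus,(Passer,Quercus))).
That clade has exactly 4 tips — every listed taxon and nothing else — so the group is monophyletic.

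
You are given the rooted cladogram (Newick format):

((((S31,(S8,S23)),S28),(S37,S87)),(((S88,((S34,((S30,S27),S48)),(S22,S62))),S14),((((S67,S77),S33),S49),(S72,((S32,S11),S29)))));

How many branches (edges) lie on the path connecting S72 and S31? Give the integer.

8

The MRCA of S72 and S31 is the root of the tree.
From S72 up to that node: 4 branches. From S31 up to the same node: 4 branches. Total: 4 + 4 = 8.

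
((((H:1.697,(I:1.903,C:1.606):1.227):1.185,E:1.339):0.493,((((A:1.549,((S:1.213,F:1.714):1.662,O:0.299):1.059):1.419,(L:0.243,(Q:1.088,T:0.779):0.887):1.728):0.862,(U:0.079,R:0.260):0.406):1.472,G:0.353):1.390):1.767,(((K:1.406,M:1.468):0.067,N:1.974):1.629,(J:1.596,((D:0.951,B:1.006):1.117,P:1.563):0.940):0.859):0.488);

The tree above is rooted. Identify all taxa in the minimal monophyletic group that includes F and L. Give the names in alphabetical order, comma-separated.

A, F, L, O, Q, S, T

Tracing F: it sits inside (S,F).
Tracing L: it sits inside (L,(Q,T)).
The smallest clade enclosing both is ((A,((S,F),O)),(L,(Q,T))); the answer is its 7 terminal taxa in alphabetical order.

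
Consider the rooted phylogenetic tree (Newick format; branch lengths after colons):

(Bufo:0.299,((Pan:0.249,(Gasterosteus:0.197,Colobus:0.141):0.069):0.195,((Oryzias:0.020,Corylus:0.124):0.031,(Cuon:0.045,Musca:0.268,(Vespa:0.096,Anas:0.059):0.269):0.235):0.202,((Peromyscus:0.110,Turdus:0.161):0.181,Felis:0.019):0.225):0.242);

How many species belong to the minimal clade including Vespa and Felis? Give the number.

12

The MRCA of Vespa and Felis is the node subtending ((Pan,(Gasterosteus,Colobus)),((Oryzias,Corylus),(Cuon,Musca,(Vespa,Anas))),((Peromyscus,Turdus),Felis)).
That clade contains 12 terminal taxa: Anas, Colobus, Corylus, Cuon, Felis, Gasterosteus, Musca, Oryzias, Pan, Peromyscus, Turdus, Vespa.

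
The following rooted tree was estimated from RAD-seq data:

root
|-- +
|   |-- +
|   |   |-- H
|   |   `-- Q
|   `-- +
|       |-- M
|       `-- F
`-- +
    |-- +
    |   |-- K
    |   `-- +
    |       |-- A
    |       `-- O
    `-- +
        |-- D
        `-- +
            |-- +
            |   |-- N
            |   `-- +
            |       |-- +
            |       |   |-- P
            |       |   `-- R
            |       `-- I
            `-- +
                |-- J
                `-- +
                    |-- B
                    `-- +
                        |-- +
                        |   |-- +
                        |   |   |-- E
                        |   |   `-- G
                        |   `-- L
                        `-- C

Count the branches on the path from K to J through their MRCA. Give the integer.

6

The MRCA of K and J is the node subtending ((K,(A,O)),(D,((N,((P,R),I)),(J,(B,(((E,G),L),C)))))).
From K up to that node: 2 branches. From J up to the same node: 4 branches. Total: 2 + 4 = 6.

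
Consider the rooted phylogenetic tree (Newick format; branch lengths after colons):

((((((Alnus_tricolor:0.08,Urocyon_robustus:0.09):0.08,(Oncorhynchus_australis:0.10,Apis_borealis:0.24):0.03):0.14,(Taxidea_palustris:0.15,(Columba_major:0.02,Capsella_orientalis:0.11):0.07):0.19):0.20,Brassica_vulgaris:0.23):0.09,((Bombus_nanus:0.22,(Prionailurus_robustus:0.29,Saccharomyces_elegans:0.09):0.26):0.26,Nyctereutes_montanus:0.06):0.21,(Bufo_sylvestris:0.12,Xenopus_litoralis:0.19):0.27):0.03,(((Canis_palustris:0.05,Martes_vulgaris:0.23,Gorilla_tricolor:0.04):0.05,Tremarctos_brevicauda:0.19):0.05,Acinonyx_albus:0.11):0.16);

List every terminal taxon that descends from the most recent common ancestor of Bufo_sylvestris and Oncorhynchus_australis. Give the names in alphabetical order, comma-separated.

Tracing Bufo_sylvestris: it sits inside (Bufo_sylvestris,Xenopus_litoralis).
Tracing Oncorhynchus_australis: it sits inside (Oncorhynchus_australis,Apis_borealis).
The smallest clade enclosing both is (((((Alnus_tricolor,Urocyon_robustus),(Oncorhynchus_australis,Apis_borealis)),(Taxidea_palustris,(Columba_major,Capsella_orientalis))),Brassica_vulgaris),((Bombus_nanus,(Prionailurus_robustus,Saccharomyces_elegans)),Nyctereutes_montanus),(Bufo_sylvestris,Xenopus_litoralis)); the answer is its 14 terminal taxa in alphabetical order.

Alnus_tricolor, Apis_borealis, Bombus_nanus, Brassica_vulgaris, Bufo_sylvestris, Capsella_orientalis, Columba_major, Nyctereutes_montanus, Oncorhynchus_australis, Prionailurus_robustus, Saccharomyces_elegans, Taxidea_palustris, Urocyon_robustus, Xenopus_litoralis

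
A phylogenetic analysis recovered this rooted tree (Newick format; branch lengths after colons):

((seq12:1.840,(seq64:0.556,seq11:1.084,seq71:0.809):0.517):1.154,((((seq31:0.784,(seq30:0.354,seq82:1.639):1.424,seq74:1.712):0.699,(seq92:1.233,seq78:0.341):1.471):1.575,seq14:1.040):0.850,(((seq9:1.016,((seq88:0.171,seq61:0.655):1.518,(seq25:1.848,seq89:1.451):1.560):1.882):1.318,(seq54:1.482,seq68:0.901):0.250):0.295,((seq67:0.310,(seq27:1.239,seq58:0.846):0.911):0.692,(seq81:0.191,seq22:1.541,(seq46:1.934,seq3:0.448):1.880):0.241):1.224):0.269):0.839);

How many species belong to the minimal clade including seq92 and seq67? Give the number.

The MRCA of seq92 and seq67 is the node subtending ((((seq31,(seq30,seq82),seq74),(seq92,seq78)),seq14),(((seq9,((seq88,seq61),(seq25,seq89))),(seq54,seq68)),((seq67,(seq27,seq58)),(seq81,seq22,(seq46,seq3))))).
That clade contains 21 terminal taxa: seq14, seq22, seq25, seq27, seq3, seq30, seq31, seq46, seq54, seq58, seq61, seq67, seq68, seq74, seq78, seq81, seq82, seq88, seq89, seq9, seq92.

21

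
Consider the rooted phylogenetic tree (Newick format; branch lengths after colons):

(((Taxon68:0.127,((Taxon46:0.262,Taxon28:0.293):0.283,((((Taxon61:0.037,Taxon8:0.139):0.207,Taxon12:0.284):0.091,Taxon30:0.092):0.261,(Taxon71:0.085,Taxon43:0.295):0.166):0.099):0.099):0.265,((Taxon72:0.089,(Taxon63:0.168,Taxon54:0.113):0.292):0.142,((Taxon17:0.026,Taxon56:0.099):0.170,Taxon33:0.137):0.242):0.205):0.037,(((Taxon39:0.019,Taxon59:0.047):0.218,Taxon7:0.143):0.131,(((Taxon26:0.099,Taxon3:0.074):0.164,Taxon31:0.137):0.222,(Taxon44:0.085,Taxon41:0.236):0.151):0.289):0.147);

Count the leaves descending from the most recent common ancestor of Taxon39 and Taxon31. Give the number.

8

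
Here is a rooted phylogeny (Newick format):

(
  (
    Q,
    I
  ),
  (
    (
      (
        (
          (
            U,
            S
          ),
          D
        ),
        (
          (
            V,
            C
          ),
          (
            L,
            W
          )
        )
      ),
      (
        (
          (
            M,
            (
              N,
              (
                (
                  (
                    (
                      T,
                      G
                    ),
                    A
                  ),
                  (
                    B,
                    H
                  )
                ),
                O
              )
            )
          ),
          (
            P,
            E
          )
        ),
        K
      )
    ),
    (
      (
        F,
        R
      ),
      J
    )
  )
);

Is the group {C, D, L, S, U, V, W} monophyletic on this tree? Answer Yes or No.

Yes

The most recent common ancestor of these taxa subtends (((U,S),D),((V,C),(L,W))).
That clade has exactly 7 tips — every listed taxon and nothing else — so the group is monophyletic.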